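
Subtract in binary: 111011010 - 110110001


Align and subtract column by column (LSB to MSB, borrowing when needed):
  111011010
- 110110001
  ---------
  col 0: (0 - 0 borrow-in) - 1 → borrow from next column: (0+2) - 1 = 1, borrow out 1
  col 1: (1 - 1 borrow-in) - 0 → 0 - 0 = 0, borrow out 0
  col 2: (0 - 0 borrow-in) - 0 → 0 - 0 = 0, borrow out 0
  col 3: (1 - 0 borrow-in) - 0 → 1 - 0 = 1, borrow out 0
  col 4: (1 - 0 borrow-in) - 1 → 1 - 1 = 0, borrow out 0
  col 5: (0 - 0 borrow-in) - 1 → borrow from next column: (0+2) - 1 = 1, borrow out 1
  col 6: (1 - 1 borrow-in) - 0 → 0 - 0 = 0, borrow out 0
  col 7: (1 - 0 borrow-in) - 1 → 1 - 1 = 0, borrow out 0
  col 8: (1 - 0 borrow-in) - 1 → 1 - 1 = 0, borrow out 0
Reading bits MSB→LSB: 000101001
Strip leading zeros: 101001
= 101001


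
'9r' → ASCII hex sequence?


String: '9r'  (2 characters)
Per-character ASCII lookup:
  '9': digits start at 48: '9' = 48 + 9 = 57 → 0x39
  'r': lowercase starts at 97: 'r' = 97 + 17 = 114 → 0x72
= 0x39 0x72


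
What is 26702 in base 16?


Divide by 16 repeatedly:
26702 ÷ 16 = 1668 remainder 14 (E)
1668 ÷ 16 = 104 remainder 4 (4)
104 ÷ 16 = 6 remainder 8 (8)
6 ÷ 16 = 0 remainder 6 (6)
Reading remainders bottom-up:
= 0x684E


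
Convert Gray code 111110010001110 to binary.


Gray code: 111110010001110
MSB stays the same: 1
Each subsequent bit = prev_binary XOR current_gray:
  B[1] = 1 XOR 1 = 0
  B[2] = 0 XOR 1 = 1
  B[3] = 1 XOR 1 = 0
  B[4] = 0 XOR 1 = 1
  B[5] = 1 XOR 0 = 1
  B[6] = 1 XOR 0 = 1
  B[7] = 1 XOR 1 = 0
  B[8] = 0 XOR 0 = 0
  B[9] = 0 XOR 0 = 0
  B[10] = 0 XOR 0 = 0
  B[11] = 0 XOR 1 = 1
  B[12] = 1 XOR 1 = 0
  B[13] = 0 XOR 1 = 1
  B[14] = 1 XOR 0 = 1
= 101011100001011 (22283 decimal)


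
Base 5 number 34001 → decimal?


Positional values (base 5):
  1 × 5^0 = 1 × 1 = 1
  0 × 5^1 = 0 × 5 = 0
  0 × 5^2 = 0 × 25 = 0
  4 × 5^3 = 4 × 125 = 500
  3 × 5^4 = 3 × 625 = 1875
Sum = 1 + 0 + 0 + 500 + 1875
= 2376


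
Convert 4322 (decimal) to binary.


Divide by 2 repeatedly:
4322 ÷ 2 = 2161 remainder 0
2161 ÷ 2 = 1080 remainder 1
1080 ÷ 2 = 540 remainder 0
540 ÷ 2 = 270 remainder 0
270 ÷ 2 = 135 remainder 0
135 ÷ 2 = 67 remainder 1
67 ÷ 2 = 33 remainder 1
33 ÷ 2 = 16 remainder 1
16 ÷ 2 = 8 remainder 0
8 ÷ 2 = 4 remainder 0
4 ÷ 2 = 2 remainder 0
2 ÷ 2 = 1 remainder 0
1 ÷ 2 = 0 remainder 1
Reading remainders bottom-up:
= 1000011100010


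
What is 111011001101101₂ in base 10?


Positional values:
Bit 0: 1 × 2^0 = 1
Bit 2: 1 × 2^2 = 4
Bit 3: 1 × 2^3 = 8
Bit 5: 1 × 2^5 = 32
Bit 6: 1 × 2^6 = 64
Bit 9: 1 × 2^9 = 512
Bit 10: 1 × 2^10 = 1024
Bit 12: 1 × 2^12 = 4096
Bit 13: 1 × 2^13 = 8192
Bit 14: 1 × 2^14 = 16384
Sum = 1 + 4 + 8 + 32 + 64 + 512 + 1024 + 4096 + 8192 + 16384
= 30317


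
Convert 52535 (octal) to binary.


Each octal digit → 3 binary bits:
  5 = 101
  2 = 010
  5 = 101
  3 = 011
  5 = 101
Concatenate: 101 010 101 011 101
= 101010101011101


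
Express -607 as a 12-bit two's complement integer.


Original: 001001011111
Step 1 - Invert all bits: 110110100000
Step 2 - Add 1: 110110100000 + 1
= 110110100001 (represents -607)


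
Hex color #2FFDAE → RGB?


Hex: #2FFDAE
R = 2F₁₆ = 47
G = FD₁₆ = 253
B = AE₁₆ = 174
= RGB(47, 253, 174)


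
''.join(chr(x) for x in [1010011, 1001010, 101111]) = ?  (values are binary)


Codes (binary): 1010011 1001010 101111
Per-code ASCII lookup:
  1010011 = 83  (range 65-90: uppercase, 83 - 65 = 18) → 'S'
  1001010 = 74  (range 65-90: uppercase, 74 - 65 = 9) → 'J'
  101111 = 47  (special character) → '/'
= 'SJ/'


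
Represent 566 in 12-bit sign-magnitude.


Sign bit: 0 (positive)
Magnitude: 566 = 01000110110
= 001000110110


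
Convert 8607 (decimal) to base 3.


Divide by 3 repeatedly:
8607 ÷ 3 = 2869 remainder 0
2869 ÷ 3 = 956 remainder 1
956 ÷ 3 = 318 remainder 2
318 ÷ 3 = 106 remainder 0
106 ÷ 3 = 35 remainder 1
35 ÷ 3 = 11 remainder 2
11 ÷ 3 = 3 remainder 2
3 ÷ 3 = 1 remainder 0
1 ÷ 3 = 0 remainder 1
Reading remainders bottom-up:
= 102210210


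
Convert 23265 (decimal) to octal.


Divide by 8 repeatedly:
23265 ÷ 8 = 2908 remainder 1
2908 ÷ 8 = 363 remainder 4
363 ÷ 8 = 45 remainder 3
45 ÷ 8 = 5 remainder 5
5 ÷ 8 = 0 remainder 5
Reading remainders bottom-up:
= 0o55341


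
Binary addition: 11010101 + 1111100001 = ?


Align and add column by column (LSB to MSB, carry propagating):
  00011010101
+ 01111100001
  -----------
  col 0: 1 + 1 + 0 (carry in) = 2 → bit 0, carry out 1
  col 1: 0 + 0 + 1 (carry in) = 1 → bit 1, carry out 0
  col 2: 1 + 0 + 0 (carry in) = 1 → bit 1, carry out 0
  col 3: 0 + 0 + 0 (carry in) = 0 → bit 0, carry out 0
  col 4: 1 + 0 + 0 (carry in) = 1 → bit 1, carry out 0
  col 5: 0 + 1 + 0 (carry in) = 1 → bit 1, carry out 0
  col 6: 1 + 1 + 0 (carry in) = 2 → bit 0, carry out 1
  col 7: 1 + 1 + 1 (carry in) = 3 → bit 1, carry out 1
  col 8: 0 + 1 + 1 (carry in) = 2 → bit 0, carry out 1
  col 9: 0 + 1 + 1 (carry in) = 2 → bit 0, carry out 1
  col 10: 0 + 0 + 1 (carry in) = 1 → bit 1, carry out 0
Reading bits MSB→LSB: 10010110110
Strip leading zeros: 10010110110
= 10010110110


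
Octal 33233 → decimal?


Positional values:
Position 0: 3 × 8^0 = 3
Position 1: 3 × 8^1 = 24
Position 2: 2 × 8^2 = 128
Position 3: 3 × 8^3 = 1536
Position 4: 3 × 8^4 = 12288
Sum = 3 + 24 + 128 + 1536 + 12288
= 13979


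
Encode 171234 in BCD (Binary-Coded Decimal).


Each digit → 4-bit binary:
  1 → 0001
  7 → 0111
  1 → 0001
  2 → 0010
  3 → 0011
  4 → 0100
= 0001 0111 0001 0010 0011 0100


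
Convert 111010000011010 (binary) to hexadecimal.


Group into 4-bit nibbles: 0111010000011010
  0111 = 7
  0100 = 4
  0001 = 1
  1010 = A
= 0x741A


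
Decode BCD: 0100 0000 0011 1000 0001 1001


Each 4-bit group → digit:
  0100 → 4
  0000 → 0
  0011 → 3
  1000 → 8
  0001 → 1
  1001 → 9
= 403819


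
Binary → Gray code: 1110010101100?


Binary: 1110010101100
Gray code: G = B XOR (B >> 1)
B >> 1 = 0111001010110
1110010101100 XOR 0111001010110:
  1 XOR 0 = 1
  1 XOR 1 = 0
  1 XOR 1 = 0
  0 XOR 1 = 1
  0 XOR 0 = 0
  1 XOR 0 = 1
  0 XOR 1 = 1
  1 XOR 0 = 1
  0 XOR 1 = 1
  1 XOR 0 = 1
  1 XOR 1 = 0
  0 XOR 1 = 1
  0 XOR 0 = 0
= 1001011111010


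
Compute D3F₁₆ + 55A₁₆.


Align and add column by column (LSB to MSB, each column mod 16 with carry):
  0D3F
+ 055A
  ----
  col 0: F(15) + A(10) + 0 (carry in) = 25 → 9(9), carry out 1
  col 1: 3(3) + 5(5) + 1 (carry in) = 9 → 9(9), carry out 0
  col 2: D(13) + 5(5) + 0 (carry in) = 18 → 2(2), carry out 1
  col 3: 0(0) + 0(0) + 1 (carry in) = 1 → 1(1), carry out 0
Reading digits MSB→LSB: 1299
Strip leading zeros: 1299
= 0x1299


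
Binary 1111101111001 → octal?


Group into 3-bit groups: 001111101111001
  001 = 1
  111 = 7
  101 = 5
  111 = 7
  001 = 1
= 0o17571


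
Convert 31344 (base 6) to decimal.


Positional values (base 6):
  4 × 6^0 = 4 × 1 = 4
  4 × 6^1 = 4 × 6 = 24
  3 × 6^2 = 3 × 36 = 108
  1 × 6^3 = 1 × 216 = 216
  3 × 6^4 = 3 × 1296 = 3888
Sum = 4 + 24 + 108 + 216 + 3888
= 4240


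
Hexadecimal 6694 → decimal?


Positional values:
Position 0: 4 × 16^0 = 4 × 1 = 4
Position 1: 9 × 16^1 = 9 × 16 = 144
Position 2: 6 × 16^2 = 6 × 256 = 1536
Position 3: 6 × 16^3 = 6 × 4096 = 24576
Sum = 4 + 144 + 1536 + 24576
= 26260


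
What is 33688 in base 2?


Divide by 2 repeatedly:
33688 ÷ 2 = 16844 remainder 0
16844 ÷ 2 = 8422 remainder 0
8422 ÷ 2 = 4211 remainder 0
4211 ÷ 2 = 2105 remainder 1
2105 ÷ 2 = 1052 remainder 1
1052 ÷ 2 = 526 remainder 0
526 ÷ 2 = 263 remainder 0
263 ÷ 2 = 131 remainder 1
131 ÷ 2 = 65 remainder 1
65 ÷ 2 = 32 remainder 1
32 ÷ 2 = 16 remainder 0
16 ÷ 2 = 8 remainder 0
8 ÷ 2 = 4 remainder 0
4 ÷ 2 = 2 remainder 0
2 ÷ 2 = 1 remainder 0
1 ÷ 2 = 0 remainder 1
Reading remainders bottom-up:
= 1000001110011000


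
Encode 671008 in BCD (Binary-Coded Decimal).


Each digit → 4-bit binary:
  6 → 0110
  7 → 0111
  1 → 0001
  0 → 0000
  0 → 0000
  8 → 1000
= 0110 0111 0001 0000 0000 1000


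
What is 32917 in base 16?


Divide by 16 repeatedly:
32917 ÷ 16 = 2057 remainder 5 (5)
2057 ÷ 16 = 128 remainder 9 (9)
128 ÷ 16 = 8 remainder 0 (0)
8 ÷ 16 = 0 remainder 8 (8)
Reading remainders bottom-up:
= 0x8095


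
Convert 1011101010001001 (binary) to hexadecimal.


Group into 4-bit nibbles: 1011101010001001
  1011 = B
  1010 = A
  1000 = 8
  1001 = 9
= 0xBA89


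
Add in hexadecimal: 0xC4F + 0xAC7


Align and add column by column (LSB to MSB, each column mod 16 with carry):
  0C4F
+ 0AC7
  ----
  col 0: F(15) + 7(7) + 0 (carry in) = 22 → 6(6), carry out 1
  col 1: 4(4) + C(12) + 1 (carry in) = 17 → 1(1), carry out 1
  col 2: C(12) + A(10) + 1 (carry in) = 23 → 7(7), carry out 1
  col 3: 0(0) + 0(0) + 1 (carry in) = 1 → 1(1), carry out 0
Reading digits MSB→LSB: 1716
Strip leading zeros: 1716
= 0x1716


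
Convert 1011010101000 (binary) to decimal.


Positional values:
Bit 3: 1 × 2^3 = 8
Bit 5: 1 × 2^5 = 32
Bit 7: 1 × 2^7 = 128
Bit 9: 1 × 2^9 = 512
Bit 10: 1 × 2^10 = 1024
Bit 12: 1 × 2^12 = 4096
Sum = 8 + 32 + 128 + 512 + 1024 + 4096
= 5800


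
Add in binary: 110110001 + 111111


Align and add column by column (LSB to MSB, carry propagating):
  0110110001
+ 0000111111
  ----------
  col 0: 1 + 1 + 0 (carry in) = 2 → bit 0, carry out 1
  col 1: 0 + 1 + 1 (carry in) = 2 → bit 0, carry out 1
  col 2: 0 + 1 + 1 (carry in) = 2 → bit 0, carry out 1
  col 3: 0 + 1 + 1 (carry in) = 2 → bit 0, carry out 1
  col 4: 1 + 1 + 1 (carry in) = 3 → bit 1, carry out 1
  col 5: 1 + 1 + 1 (carry in) = 3 → bit 1, carry out 1
  col 6: 0 + 0 + 1 (carry in) = 1 → bit 1, carry out 0
  col 7: 1 + 0 + 0 (carry in) = 1 → bit 1, carry out 0
  col 8: 1 + 0 + 0 (carry in) = 1 → bit 1, carry out 0
  col 9: 0 + 0 + 0 (carry in) = 0 → bit 0, carry out 0
Reading bits MSB→LSB: 0111110000
Strip leading zeros: 111110000
= 111110000


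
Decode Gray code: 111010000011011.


Gray code: 111010000011011
MSB stays the same: 1
Each subsequent bit = prev_binary XOR current_gray:
  B[1] = 1 XOR 1 = 0
  B[2] = 0 XOR 1 = 1
  B[3] = 1 XOR 0 = 1
  B[4] = 1 XOR 1 = 0
  B[5] = 0 XOR 0 = 0
  B[6] = 0 XOR 0 = 0
  B[7] = 0 XOR 0 = 0
  B[8] = 0 XOR 0 = 0
  B[9] = 0 XOR 0 = 0
  B[10] = 0 XOR 1 = 1
  B[11] = 1 XOR 1 = 0
  B[12] = 0 XOR 0 = 0
  B[13] = 0 XOR 1 = 1
  B[14] = 1 XOR 1 = 0
= 101100000010010 (22546 decimal)


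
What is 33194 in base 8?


Divide by 8 repeatedly:
33194 ÷ 8 = 4149 remainder 2
4149 ÷ 8 = 518 remainder 5
518 ÷ 8 = 64 remainder 6
64 ÷ 8 = 8 remainder 0
8 ÷ 8 = 1 remainder 0
1 ÷ 8 = 0 remainder 1
Reading remainders bottom-up:
= 0o100652


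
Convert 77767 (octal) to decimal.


Positional values:
Position 0: 7 × 8^0 = 7
Position 1: 6 × 8^1 = 48
Position 2: 7 × 8^2 = 448
Position 3: 7 × 8^3 = 3584
Position 4: 7 × 8^4 = 28672
Sum = 7 + 48 + 448 + 3584 + 28672
= 32759


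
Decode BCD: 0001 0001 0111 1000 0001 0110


Each 4-bit group → digit:
  0001 → 1
  0001 → 1
  0111 → 7
  1000 → 8
  0001 → 1
  0110 → 6
= 117816


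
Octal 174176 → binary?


Each octal digit → 3 binary bits:
  1 = 001
  7 = 111
  4 = 100
  1 = 001
  7 = 111
  6 = 110
Concatenate: 001 111 100 001 111 110
= 001111100001111110


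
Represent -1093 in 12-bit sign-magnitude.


Sign bit: 1 (negative)
Magnitude: 1093 = 10001000101
= 110001000101


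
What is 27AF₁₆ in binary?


Each hex digit → 4 binary bits:
  2 = 0010
  7 = 0111
  A = 1010
  F = 1111
Concatenate: 0010 0111 1010 1111
= 0010011110101111


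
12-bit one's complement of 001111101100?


Original: 001111101100
Invert all bits:
  bit 0: 0 → 1
  bit 1: 0 → 1
  bit 2: 1 → 0
  bit 3: 1 → 0
  bit 4: 1 → 0
  bit 5: 1 → 0
  bit 6: 1 → 0
  bit 7: 0 → 1
  bit 8: 1 → 0
  bit 9: 1 → 0
  bit 10: 0 → 1
  bit 11: 0 → 1
= 110000010011


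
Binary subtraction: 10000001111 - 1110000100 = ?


Align and subtract column by column (LSB to MSB, borrowing when needed):
  10000001111
- 01110000100
  -----------
  col 0: (1 - 0 borrow-in) - 0 → 1 - 0 = 1, borrow out 0
  col 1: (1 - 0 borrow-in) - 0 → 1 - 0 = 1, borrow out 0
  col 2: (1 - 0 borrow-in) - 1 → 1 - 1 = 0, borrow out 0
  col 3: (1 - 0 borrow-in) - 0 → 1 - 0 = 1, borrow out 0
  col 4: (0 - 0 borrow-in) - 0 → 0 - 0 = 0, borrow out 0
  col 5: (0 - 0 borrow-in) - 0 → 0 - 0 = 0, borrow out 0
  col 6: (0 - 0 borrow-in) - 0 → 0 - 0 = 0, borrow out 0
  col 7: (0 - 0 borrow-in) - 1 → borrow from next column: (0+2) - 1 = 1, borrow out 1
  col 8: (0 - 1 borrow-in) - 1 → borrow from next column: (-1+2) - 1 = 0, borrow out 1
  col 9: (0 - 1 borrow-in) - 1 → borrow from next column: (-1+2) - 1 = 0, borrow out 1
  col 10: (1 - 1 borrow-in) - 0 → 0 - 0 = 0, borrow out 0
Reading bits MSB→LSB: 00010001011
Strip leading zeros: 10001011
= 10001011


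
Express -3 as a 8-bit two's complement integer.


Original: 00000011
Step 1 - Invert all bits: 11111100
Step 2 - Add 1: 11111100 + 1
= 11111101 (represents -3)


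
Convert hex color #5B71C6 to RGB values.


Hex: #5B71C6
R = 5B₁₆ = 91
G = 71₁₆ = 113
B = C6₁₆ = 198
= RGB(91, 113, 198)


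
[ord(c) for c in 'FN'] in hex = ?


String: 'FN'  (2 characters)
Per-character ASCII lookup:
  'F': uppercase starts at 65: 'F' = 65 + 5 = 70 → 0x46
  'N': uppercase starts at 65: 'N' = 65 + 13 = 78 → 0x4E
= 0x46 0x4E


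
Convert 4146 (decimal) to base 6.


Divide by 6 repeatedly:
4146 ÷ 6 = 691 remainder 0
691 ÷ 6 = 115 remainder 1
115 ÷ 6 = 19 remainder 1
19 ÷ 6 = 3 remainder 1
3 ÷ 6 = 0 remainder 3
Reading remainders bottom-up:
= 31110


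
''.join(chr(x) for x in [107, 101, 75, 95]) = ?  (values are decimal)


Codes (decimal): 107 101 75 95
Per-code ASCII lookup:
  107  (range 97-122: lowercase, 107 - 97 = 10) → 'k'
  101  (range 97-122: lowercase, 101 - 97 = 4) → 'e'
  75  (range 65-90: uppercase, 75 - 65 = 10) → 'K'
  95  (special character) → '_'
= 'keK_'


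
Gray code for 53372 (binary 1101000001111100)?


Binary: 1101000001111100
Gray code: G = B XOR (B >> 1)
B >> 1 = 0110100000111110
1101000001111100 XOR 0110100000111110:
  1 XOR 0 = 1
  1 XOR 1 = 0
  0 XOR 1 = 1
  1 XOR 0 = 1
  0 XOR 1 = 1
  0 XOR 0 = 0
  0 XOR 0 = 0
  0 XOR 0 = 0
  0 XOR 0 = 0
  1 XOR 0 = 1
  1 XOR 1 = 0
  1 XOR 1 = 0
  1 XOR 1 = 0
  1 XOR 1 = 0
  0 XOR 1 = 1
  0 XOR 0 = 0
= 1011100001000010


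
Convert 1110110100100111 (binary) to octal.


Group into 3-bit groups: 001110110100100111
  001 = 1
  110 = 6
  110 = 6
  100 = 4
  100 = 4
  111 = 7
= 0o166447


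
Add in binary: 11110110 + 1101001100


Align and add column by column (LSB to MSB, carry propagating):
  00011110110
+ 01101001100
  -----------
  col 0: 0 + 0 + 0 (carry in) = 0 → bit 0, carry out 0
  col 1: 1 + 0 + 0 (carry in) = 1 → bit 1, carry out 0
  col 2: 1 + 1 + 0 (carry in) = 2 → bit 0, carry out 1
  col 3: 0 + 1 + 1 (carry in) = 2 → bit 0, carry out 1
  col 4: 1 + 0 + 1 (carry in) = 2 → bit 0, carry out 1
  col 5: 1 + 0 + 1 (carry in) = 2 → bit 0, carry out 1
  col 6: 1 + 1 + 1 (carry in) = 3 → bit 1, carry out 1
  col 7: 1 + 0 + 1 (carry in) = 2 → bit 0, carry out 1
  col 8: 0 + 1 + 1 (carry in) = 2 → bit 0, carry out 1
  col 9: 0 + 1 + 1 (carry in) = 2 → bit 0, carry out 1
  col 10: 0 + 0 + 1 (carry in) = 1 → bit 1, carry out 0
Reading bits MSB→LSB: 10001000010
Strip leading zeros: 10001000010
= 10001000010


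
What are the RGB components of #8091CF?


Hex: #8091CF
R = 80₁₆ = 128
G = 91₁₆ = 145
B = CF₁₆ = 207
= RGB(128, 145, 207)


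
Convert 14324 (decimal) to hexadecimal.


Divide by 16 repeatedly:
14324 ÷ 16 = 895 remainder 4 (4)
895 ÷ 16 = 55 remainder 15 (F)
55 ÷ 16 = 3 remainder 7 (7)
3 ÷ 16 = 0 remainder 3 (3)
Reading remainders bottom-up:
= 0x37F4


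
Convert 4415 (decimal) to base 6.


Divide by 6 repeatedly:
4415 ÷ 6 = 735 remainder 5
735 ÷ 6 = 122 remainder 3
122 ÷ 6 = 20 remainder 2
20 ÷ 6 = 3 remainder 2
3 ÷ 6 = 0 remainder 3
Reading remainders bottom-up:
= 32235


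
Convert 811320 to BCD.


Each digit → 4-bit binary:
  8 → 1000
  1 → 0001
  1 → 0001
  3 → 0011
  2 → 0010
  0 → 0000
= 1000 0001 0001 0011 0010 0000


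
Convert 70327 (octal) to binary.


Each octal digit → 3 binary bits:
  7 = 111
  0 = 000
  3 = 011
  2 = 010
  7 = 111
Concatenate: 111 000 011 010 111
= 111000011010111


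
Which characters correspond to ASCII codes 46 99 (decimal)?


Codes (decimal): 46 99
Per-code ASCII lookup:
  46  (special character) → '.'
  99  (range 97-122: lowercase, 99 - 97 = 2) → 'c'
= '.c'


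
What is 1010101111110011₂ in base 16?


Group into 4-bit nibbles: 1010101111110011
  1010 = A
  1011 = B
  1111 = F
  0011 = 3
= 0xABF3


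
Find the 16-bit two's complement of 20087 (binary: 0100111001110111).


Original: 0100111001110111
Step 1 - Invert all bits: 1011000110001000
Step 2 - Add 1: 1011000110001000 + 1
= 1011000110001001 (represents -20087)


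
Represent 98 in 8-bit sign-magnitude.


Sign bit: 0 (positive)
Magnitude: 98 = 1100010
= 01100010


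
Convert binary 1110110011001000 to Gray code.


Binary: 1110110011001000
Gray code: G = B XOR (B >> 1)
B >> 1 = 0111011001100100
1110110011001000 XOR 0111011001100100:
  1 XOR 0 = 1
  1 XOR 1 = 0
  1 XOR 1 = 0
  0 XOR 1 = 1
  1 XOR 0 = 1
  1 XOR 1 = 0
  0 XOR 1 = 1
  0 XOR 0 = 0
  1 XOR 0 = 1
  1 XOR 1 = 0
  0 XOR 1 = 1
  0 XOR 0 = 0
  1 XOR 0 = 1
  0 XOR 1 = 1
  0 XOR 0 = 0
  0 XOR 0 = 0
= 1001101010101100


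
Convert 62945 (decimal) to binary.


Divide by 2 repeatedly:
62945 ÷ 2 = 31472 remainder 1
31472 ÷ 2 = 15736 remainder 0
15736 ÷ 2 = 7868 remainder 0
7868 ÷ 2 = 3934 remainder 0
3934 ÷ 2 = 1967 remainder 0
1967 ÷ 2 = 983 remainder 1
983 ÷ 2 = 491 remainder 1
491 ÷ 2 = 245 remainder 1
245 ÷ 2 = 122 remainder 1
122 ÷ 2 = 61 remainder 0
61 ÷ 2 = 30 remainder 1
30 ÷ 2 = 15 remainder 0
15 ÷ 2 = 7 remainder 1
7 ÷ 2 = 3 remainder 1
3 ÷ 2 = 1 remainder 1
1 ÷ 2 = 0 remainder 1
Reading remainders bottom-up:
= 1111010111100001


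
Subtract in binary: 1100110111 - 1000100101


Align and subtract column by column (LSB to MSB, borrowing when needed):
  1100110111
- 1000100101
  ----------
  col 0: (1 - 0 borrow-in) - 1 → 1 - 1 = 0, borrow out 0
  col 1: (1 - 0 borrow-in) - 0 → 1 - 0 = 1, borrow out 0
  col 2: (1 - 0 borrow-in) - 1 → 1 - 1 = 0, borrow out 0
  col 3: (0 - 0 borrow-in) - 0 → 0 - 0 = 0, borrow out 0
  col 4: (1 - 0 borrow-in) - 0 → 1 - 0 = 1, borrow out 0
  col 5: (1 - 0 borrow-in) - 1 → 1 - 1 = 0, borrow out 0
  col 6: (0 - 0 borrow-in) - 0 → 0 - 0 = 0, borrow out 0
  col 7: (0 - 0 borrow-in) - 0 → 0 - 0 = 0, borrow out 0
  col 8: (1 - 0 borrow-in) - 0 → 1 - 0 = 1, borrow out 0
  col 9: (1 - 0 borrow-in) - 1 → 1 - 1 = 0, borrow out 0
Reading bits MSB→LSB: 0100010010
Strip leading zeros: 100010010
= 100010010


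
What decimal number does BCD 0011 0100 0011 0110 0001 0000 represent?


Each 4-bit group → digit:
  0011 → 3
  0100 → 4
  0011 → 3
  0110 → 6
  0001 → 1
  0000 → 0
= 343610


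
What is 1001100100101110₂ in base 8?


Group into 3-bit groups: 001001100100101110
  001 = 1
  001 = 1
  100 = 4
  100 = 4
  101 = 5
  110 = 6
= 0o114456


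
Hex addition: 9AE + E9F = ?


Align and add column by column (LSB to MSB, each column mod 16 with carry):
  09AE
+ 0E9F
  ----
  col 0: E(14) + F(15) + 0 (carry in) = 29 → D(13), carry out 1
  col 1: A(10) + 9(9) + 1 (carry in) = 20 → 4(4), carry out 1
  col 2: 9(9) + E(14) + 1 (carry in) = 24 → 8(8), carry out 1
  col 3: 0(0) + 0(0) + 1 (carry in) = 1 → 1(1), carry out 0
Reading digits MSB→LSB: 184D
Strip leading zeros: 184D
= 0x184D


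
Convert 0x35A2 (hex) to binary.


Each hex digit → 4 binary bits:
  3 = 0011
  5 = 0101
  A = 1010
  2 = 0010
Concatenate: 0011 0101 1010 0010
= 0011010110100010


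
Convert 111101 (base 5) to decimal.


Positional values (base 5):
  1 × 5^0 = 1 × 1 = 1
  0 × 5^1 = 0 × 5 = 0
  1 × 5^2 = 1 × 25 = 25
  1 × 5^3 = 1 × 125 = 125
  1 × 5^4 = 1 × 625 = 625
  1 × 5^5 = 1 × 3125 = 3125
Sum = 1 + 0 + 25 + 125 + 625 + 3125
= 3901


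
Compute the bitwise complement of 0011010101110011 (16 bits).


Original: 0011010101110011
Invert all bits:
  bit 0: 0 → 1
  bit 1: 0 → 1
  bit 2: 1 → 0
  bit 3: 1 → 0
  bit 4: 0 → 1
  bit 5: 1 → 0
  bit 6: 0 → 1
  bit 7: 1 → 0
  bit 8: 0 → 1
  bit 9: 1 → 0
  bit 10: 1 → 0
  bit 11: 1 → 0
  bit 12: 0 → 1
  bit 13: 0 → 1
  bit 14: 1 → 0
  bit 15: 1 → 0
= 1100101010001100


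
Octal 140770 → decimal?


Positional values:
Position 0: 0 × 8^0 = 0
Position 1: 7 × 8^1 = 56
Position 2: 7 × 8^2 = 448
Position 3: 0 × 8^3 = 0
Position 4: 4 × 8^4 = 16384
Position 5: 1 × 8^5 = 32768
Sum = 0 + 56 + 448 + 0 + 16384 + 32768
= 49656


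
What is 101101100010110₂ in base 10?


Positional values:
Bit 1: 1 × 2^1 = 2
Bit 2: 1 × 2^2 = 4
Bit 4: 1 × 2^4 = 16
Bit 8: 1 × 2^8 = 256
Bit 9: 1 × 2^9 = 512
Bit 11: 1 × 2^11 = 2048
Bit 12: 1 × 2^12 = 4096
Bit 14: 1 × 2^14 = 16384
Sum = 2 + 4 + 16 + 256 + 512 + 2048 + 4096 + 16384
= 23318


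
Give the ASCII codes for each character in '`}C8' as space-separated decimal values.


String: '`}C8'  (4 characters)
Per-character ASCII lookup:
  '`': special character: '`' = 96
  '}': special character: '}' = 125
  'C': uppercase starts at 65: 'C' = 65 + 2 = 67
  '8': digits start at 48: '8' = 48 + 8 = 56
= 96 125 67 56


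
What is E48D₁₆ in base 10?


Positional values:
Position 0: D × 16^0 = 13 × 1 = 13
Position 1: 8 × 16^1 = 8 × 16 = 128
Position 2: 4 × 16^2 = 4 × 256 = 1024
Position 3: E × 16^3 = 14 × 4096 = 57344
Sum = 13 + 128 + 1024 + 57344
= 58509


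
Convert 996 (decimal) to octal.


Divide by 8 repeatedly:
996 ÷ 8 = 124 remainder 4
124 ÷ 8 = 15 remainder 4
15 ÷ 8 = 1 remainder 7
1 ÷ 8 = 0 remainder 1
Reading remainders bottom-up:
= 0o1744


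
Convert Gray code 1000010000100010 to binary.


Gray code: 1000010000100010
MSB stays the same: 1
Each subsequent bit = prev_binary XOR current_gray:
  B[1] = 1 XOR 0 = 1
  B[2] = 1 XOR 0 = 1
  B[3] = 1 XOR 0 = 1
  B[4] = 1 XOR 0 = 1
  B[5] = 1 XOR 1 = 0
  B[6] = 0 XOR 0 = 0
  B[7] = 0 XOR 0 = 0
  B[8] = 0 XOR 0 = 0
  B[9] = 0 XOR 0 = 0
  B[10] = 0 XOR 1 = 1
  B[11] = 1 XOR 0 = 1
  B[12] = 1 XOR 0 = 1
  B[13] = 1 XOR 0 = 1
  B[14] = 1 XOR 1 = 0
  B[15] = 0 XOR 0 = 0
= 1111100000111100 (63548 decimal)


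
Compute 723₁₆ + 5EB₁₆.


Align and add column by column (LSB to MSB, each column mod 16 with carry):
  0723
+ 05EB
  ----
  col 0: 3(3) + B(11) + 0 (carry in) = 14 → E(14), carry out 0
  col 1: 2(2) + E(14) + 0 (carry in) = 16 → 0(0), carry out 1
  col 2: 7(7) + 5(5) + 1 (carry in) = 13 → D(13), carry out 0
  col 3: 0(0) + 0(0) + 0 (carry in) = 0 → 0(0), carry out 0
Reading digits MSB→LSB: 0D0E
Strip leading zeros: D0E
= 0xD0E


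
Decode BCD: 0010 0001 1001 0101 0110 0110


Each 4-bit group → digit:
  0010 → 2
  0001 → 1
  1001 → 9
  0101 → 5
  0110 → 6
  0110 → 6
= 219566


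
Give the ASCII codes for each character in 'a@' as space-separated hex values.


String: 'a@'  (2 characters)
Per-character ASCII lookup:
  'a': lowercase starts at 97: 'a' = 97 + 0 = 97 → 0x61
  '@': special character: '@' = 64 → 0x40
= 0x61 0x40


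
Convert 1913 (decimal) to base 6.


Divide by 6 repeatedly:
1913 ÷ 6 = 318 remainder 5
318 ÷ 6 = 53 remainder 0
53 ÷ 6 = 8 remainder 5
8 ÷ 6 = 1 remainder 2
1 ÷ 6 = 0 remainder 1
Reading remainders bottom-up:
= 12505


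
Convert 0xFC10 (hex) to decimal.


Positional values:
Position 0: 0 × 16^0 = 0 × 1 = 0
Position 1: 1 × 16^1 = 1 × 16 = 16
Position 2: C × 16^2 = 12 × 256 = 3072
Position 3: F × 16^3 = 15 × 4096 = 61440
Sum = 0 + 16 + 3072 + 61440
= 64528


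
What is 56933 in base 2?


Divide by 2 repeatedly:
56933 ÷ 2 = 28466 remainder 1
28466 ÷ 2 = 14233 remainder 0
14233 ÷ 2 = 7116 remainder 1
7116 ÷ 2 = 3558 remainder 0
3558 ÷ 2 = 1779 remainder 0
1779 ÷ 2 = 889 remainder 1
889 ÷ 2 = 444 remainder 1
444 ÷ 2 = 222 remainder 0
222 ÷ 2 = 111 remainder 0
111 ÷ 2 = 55 remainder 1
55 ÷ 2 = 27 remainder 1
27 ÷ 2 = 13 remainder 1
13 ÷ 2 = 6 remainder 1
6 ÷ 2 = 3 remainder 0
3 ÷ 2 = 1 remainder 1
1 ÷ 2 = 0 remainder 1
Reading remainders bottom-up:
= 1101111001100101


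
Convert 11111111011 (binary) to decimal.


Positional values:
Bit 0: 1 × 2^0 = 1
Bit 1: 1 × 2^1 = 2
Bit 3: 1 × 2^3 = 8
Bit 4: 1 × 2^4 = 16
Bit 5: 1 × 2^5 = 32
Bit 6: 1 × 2^6 = 64
Bit 7: 1 × 2^7 = 128
Bit 8: 1 × 2^8 = 256
Bit 9: 1 × 2^9 = 512
Bit 10: 1 × 2^10 = 1024
Sum = 1 + 2 + 8 + 16 + 32 + 64 + 128 + 256 + 512 + 1024
= 2043


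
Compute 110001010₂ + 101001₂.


Align and add column by column (LSB to MSB, carry propagating):
  0110001010
+ 0000101001
  ----------
  col 0: 0 + 1 + 0 (carry in) = 1 → bit 1, carry out 0
  col 1: 1 + 0 + 0 (carry in) = 1 → bit 1, carry out 0
  col 2: 0 + 0 + 0 (carry in) = 0 → bit 0, carry out 0
  col 3: 1 + 1 + 0 (carry in) = 2 → bit 0, carry out 1
  col 4: 0 + 0 + 1 (carry in) = 1 → bit 1, carry out 0
  col 5: 0 + 1 + 0 (carry in) = 1 → bit 1, carry out 0
  col 6: 0 + 0 + 0 (carry in) = 0 → bit 0, carry out 0
  col 7: 1 + 0 + 0 (carry in) = 1 → bit 1, carry out 0
  col 8: 1 + 0 + 0 (carry in) = 1 → bit 1, carry out 0
  col 9: 0 + 0 + 0 (carry in) = 0 → bit 0, carry out 0
Reading bits MSB→LSB: 0110110011
Strip leading zeros: 110110011
= 110110011


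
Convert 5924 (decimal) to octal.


Divide by 8 repeatedly:
5924 ÷ 8 = 740 remainder 4
740 ÷ 8 = 92 remainder 4
92 ÷ 8 = 11 remainder 4
11 ÷ 8 = 1 remainder 3
1 ÷ 8 = 0 remainder 1
Reading remainders bottom-up:
= 0o13444


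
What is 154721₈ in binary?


Each octal digit → 3 binary bits:
  1 = 001
  5 = 101
  4 = 100
  7 = 111
  2 = 010
  1 = 001
Concatenate: 001 101 100 111 010 001
= 001101100111010001


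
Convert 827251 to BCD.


Each digit → 4-bit binary:
  8 → 1000
  2 → 0010
  7 → 0111
  2 → 0010
  5 → 0101
  1 → 0001
= 1000 0010 0111 0010 0101 0001


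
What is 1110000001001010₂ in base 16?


Group into 4-bit nibbles: 1110000001001010
  1110 = E
  0000 = 0
  0100 = 4
  1010 = A
= 0xE04A


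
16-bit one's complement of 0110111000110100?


Original: 0110111000110100
Invert all bits:
  bit 0: 0 → 1
  bit 1: 1 → 0
  bit 2: 1 → 0
  bit 3: 0 → 1
  bit 4: 1 → 0
  bit 5: 1 → 0
  bit 6: 1 → 0
  bit 7: 0 → 1
  bit 8: 0 → 1
  bit 9: 0 → 1
  bit 10: 1 → 0
  bit 11: 1 → 0
  bit 12: 0 → 1
  bit 13: 1 → 0
  bit 14: 0 → 1
  bit 15: 0 → 1
= 1001000111001011


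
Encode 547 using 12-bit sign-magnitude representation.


Sign bit: 0 (positive)
Magnitude: 547 = 01000100011
= 001000100011


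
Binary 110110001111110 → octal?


Group into 3-bit groups: 110110001111110
  110 = 6
  110 = 6
  001 = 1
  111 = 7
  110 = 6
= 0o66176


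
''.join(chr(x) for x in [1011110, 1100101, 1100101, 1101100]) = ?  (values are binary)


Codes (binary): 1011110 1100101 1100101 1101100
Per-code ASCII lookup:
  1011110 = 94  (special character) → '^'
  1100101 = 101  (range 97-122: lowercase, 101 - 97 = 4) → 'e'
  1100101 = 101  (range 97-122: lowercase, 101 - 97 = 4) → 'e'
  1101100 = 108  (range 97-122: lowercase, 108 - 97 = 11) → 'l'
= '^eel'


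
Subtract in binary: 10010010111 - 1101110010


Align and subtract column by column (LSB to MSB, borrowing when needed):
  10010010111
- 01101110010
  -----------
  col 0: (1 - 0 borrow-in) - 0 → 1 - 0 = 1, borrow out 0
  col 1: (1 - 0 borrow-in) - 1 → 1 - 1 = 0, borrow out 0
  col 2: (1 - 0 borrow-in) - 0 → 1 - 0 = 1, borrow out 0
  col 3: (0 - 0 borrow-in) - 0 → 0 - 0 = 0, borrow out 0
  col 4: (1 - 0 borrow-in) - 1 → 1 - 1 = 0, borrow out 0
  col 5: (0 - 0 borrow-in) - 1 → borrow from next column: (0+2) - 1 = 1, borrow out 1
  col 6: (0 - 1 borrow-in) - 1 → borrow from next column: (-1+2) - 1 = 0, borrow out 1
  col 7: (1 - 1 borrow-in) - 0 → 0 - 0 = 0, borrow out 0
  col 8: (0 - 0 borrow-in) - 1 → borrow from next column: (0+2) - 1 = 1, borrow out 1
  col 9: (0 - 1 borrow-in) - 1 → borrow from next column: (-1+2) - 1 = 0, borrow out 1
  col 10: (1 - 1 borrow-in) - 0 → 0 - 0 = 0, borrow out 0
Reading bits MSB→LSB: 00100100101
Strip leading zeros: 100100101
= 100100101


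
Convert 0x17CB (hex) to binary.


Each hex digit → 4 binary bits:
  1 = 0001
  7 = 0111
  C = 1100
  B = 1011
Concatenate: 0001 0111 1100 1011
= 0001011111001011


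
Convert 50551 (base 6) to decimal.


Positional values (base 6):
  1 × 6^0 = 1 × 1 = 1
  5 × 6^1 = 5 × 6 = 30
  5 × 6^2 = 5 × 36 = 180
  0 × 6^3 = 0 × 216 = 0
  5 × 6^4 = 5 × 1296 = 6480
Sum = 1 + 30 + 180 + 0 + 6480
= 6691


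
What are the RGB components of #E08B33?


Hex: #E08B33
R = E0₁₆ = 224
G = 8B₁₆ = 139
B = 33₁₆ = 51
= RGB(224, 139, 51)


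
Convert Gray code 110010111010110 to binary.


Gray code: 110010111010110
MSB stays the same: 1
Each subsequent bit = prev_binary XOR current_gray:
  B[1] = 1 XOR 1 = 0
  B[2] = 0 XOR 0 = 0
  B[3] = 0 XOR 0 = 0
  B[4] = 0 XOR 1 = 1
  B[5] = 1 XOR 0 = 1
  B[6] = 1 XOR 1 = 0
  B[7] = 0 XOR 1 = 1
  B[8] = 1 XOR 1 = 0
  B[9] = 0 XOR 0 = 0
  B[10] = 0 XOR 1 = 1
  B[11] = 1 XOR 0 = 1
  B[12] = 1 XOR 1 = 0
  B[13] = 0 XOR 1 = 1
  B[14] = 1 XOR 0 = 1
= 100011010011011 (18075 decimal)


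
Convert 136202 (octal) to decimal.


Positional values:
Position 0: 2 × 8^0 = 2
Position 1: 0 × 8^1 = 0
Position 2: 2 × 8^2 = 128
Position 3: 6 × 8^3 = 3072
Position 4: 3 × 8^4 = 12288
Position 5: 1 × 8^5 = 32768
Sum = 2 + 0 + 128 + 3072 + 12288 + 32768
= 48258


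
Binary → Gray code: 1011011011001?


Binary: 1011011011001
Gray code: G = B XOR (B >> 1)
B >> 1 = 0101101101100
1011011011001 XOR 0101101101100:
  1 XOR 0 = 1
  0 XOR 1 = 1
  1 XOR 0 = 1
  1 XOR 1 = 0
  0 XOR 1 = 1
  1 XOR 0 = 1
  1 XOR 1 = 0
  0 XOR 1 = 1
  1 XOR 0 = 1
  1 XOR 1 = 0
  0 XOR 1 = 1
  0 XOR 0 = 0
  1 XOR 0 = 1
= 1110110110101


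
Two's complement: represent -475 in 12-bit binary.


Original: 000111011011
Step 1 - Invert all bits: 111000100100
Step 2 - Add 1: 111000100100 + 1
= 111000100101 (represents -475)


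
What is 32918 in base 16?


Divide by 16 repeatedly:
32918 ÷ 16 = 2057 remainder 6 (6)
2057 ÷ 16 = 128 remainder 9 (9)
128 ÷ 16 = 8 remainder 0 (0)
8 ÷ 16 = 0 remainder 8 (8)
Reading remainders bottom-up:
= 0x8096


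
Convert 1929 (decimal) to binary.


Divide by 2 repeatedly:
1929 ÷ 2 = 964 remainder 1
964 ÷ 2 = 482 remainder 0
482 ÷ 2 = 241 remainder 0
241 ÷ 2 = 120 remainder 1
120 ÷ 2 = 60 remainder 0
60 ÷ 2 = 30 remainder 0
30 ÷ 2 = 15 remainder 0
15 ÷ 2 = 7 remainder 1
7 ÷ 2 = 3 remainder 1
3 ÷ 2 = 1 remainder 1
1 ÷ 2 = 0 remainder 1
Reading remainders bottom-up:
= 11110001001


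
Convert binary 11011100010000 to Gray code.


Binary: 11011100010000
Gray code: G = B XOR (B >> 1)
B >> 1 = 01101110001000
11011100010000 XOR 01101110001000:
  1 XOR 0 = 1
  1 XOR 1 = 0
  0 XOR 1 = 1
  1 XOR 0 = 1
  1 XOR 1 = 0
  1 XOR 1 = 0
  0 XOR 1 = 1
  0 XOR 0 = 0
  0 XOR 0 = 0
  1 XOR 0 = 1
  0 XOR 1 = 1
  0 XOR 0 = 0
  0 XOR 0 = 0
  0 XOR 0 = 0
= 10110010011000


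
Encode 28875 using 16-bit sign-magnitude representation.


Sign bit: 0 (positive)
Magnitude: 28875 = 111000011001011
= 0111000011001011


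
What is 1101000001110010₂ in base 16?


Group into 4-bit nibbles: 1101000001110010
  1101 = D
  0000 = 0
  0111 = 7
  0010 = 2
= 0xD072


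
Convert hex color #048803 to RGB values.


Hex: #048803
R = 04₁₆ = 4
G = 88₁₆ = 136
B = 03₁₆ = 3
= RGB(4, 136, 3)


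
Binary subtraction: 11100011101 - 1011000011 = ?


Align and subtract column by column (LSB to MSB, borrowing when needed):
  11100011101
- 01011000011
  -----------
  col 0: (1 - 0 borrow-in) - 1 → 1 - 1 = 0, borrow out 0
  col 1: (0 - 0 borrow-in) - 1 → borrow from next column: (0+2) - 1 = 1, borrow out 1
  col 2: (1 - 1 borrow-in) - 0 → 0 - 0 = 0, borrow out 0
  col 3: (1 - 0 borrow-in) - 0 → 1 - 0 = 1, borrow out 0
  col 4: (1 - 0 borrow-in) - 0 → 1 - 0 = 1, borrow out 0
  col 5: (0 - 0 borrow-in) - 0 → 0 - 0 = 0, borrow out 0
  col 6: (0 - 0 borrow-in) - 1 → borrow from next column: (0+2) - 1 = 1, borrow out 1
  col 7: (0 - 1 borrow-in) - 1 → borrow from next column: (-1+2) - 1 = 0, borrow out 1
  col 8: (1 - 1 borrow-in) - 0 → 0 - 0 = 0, borrow out 0
  col 9: (1 - 0 borrow-in) - 1 → 1 - 1 = 0, borrow out 0
  col 10: (1 - 0 borrow-in) - 0 → 1 - 0 = 1, borrow out 0
Reading bits MSB→LSB: 10001011010
Strip leading zeros: 10001011010
= 10001011010


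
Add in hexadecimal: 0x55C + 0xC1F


Align and add column by column (LSB to MSB, each column mod 16 with carry):
  055C
+ 0C1F
  ----
  col 0: C(12) + F(15) + 0 (carry in) = 27 → B(11), carry out 1
  col 1: 5(5) + 1(1) + 1 (carry in) = 7 → 7(7), carry out 0
  col 2: 5(5) + C(12) + 0 (carry in) = 17 → 1(1), carry out 1
  col 3: 0(0) + 0(0) + 1 (carry in) = 1 → 1(1), carry out 0
Reading digits MSB→LSB: 117B
Strip leading zeros: 117B
= 0x117B


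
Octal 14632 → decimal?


Positional values:
Position 0: 2 × 8^0 = 2
Position 1: 3 × 8^1 = 24
Position 2: 6 × 8^2 = 384
Position 3: 4 × 8^3 = 2048
Position 4: 1 × 8^4 = 4096
Sum = 2 + 24 + 384 + 2048 + 4096
= 6554


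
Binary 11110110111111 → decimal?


Positional values:
Bit 0: 1 × 2^0 = 1
Bit 1: 1 × 2^1 = 2
Bit 2: 1 × 2^2 = 4
Bit 3: 1 × 2^3 = 8
Bit 4: 1 × 2^4 = 16
Bit 5: 1 × 2^5 = 32
Bit 7: 1 × 2^7 = 128
Bit 8: 1 × 2^8 = 256
Bit 10: 1 × 2^10 = 1024
Bit 11: 1 × 2^11 = 2048
Bit 12: 1 × 2^12 = 4096
Bit 13: 1 × 2^13 = 8192
Sum = 1 + 2 + 4 + 8 + 16 + 32 + 128 + 256 + 1024 + 2048 + 4096 + 8192
= 15807


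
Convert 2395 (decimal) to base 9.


Divide by 9 repeatedly:
2395 ÷ 9 = 266 remainder 1
266 ÷ 9 = 29 remainder 5
29 ÷ 9 = 3 remainder 2
3 ÷ 9 = 0 remainder 3
Reading remainders bottom-up:
= 3251


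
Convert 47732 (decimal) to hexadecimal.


Divide by 16 repeatedly:
47732 ÷ 16 = 2983 remainder 4 (4)
2983 ÷ 16 = 186 remainder 7 (7)
186 ÷ 16 = 11 remainder 10 (A)
11 ÷ 16 = 0 remainder 11 (B)
Reading remainders bottom-up:
= 0xBA74


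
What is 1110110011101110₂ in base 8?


Group into 3-bit groups: 001110110011101110
  001 = 1
  110 = 6
  110 = 6
  011 = 3
  101 = 5
  110 = 6
= 0o166356


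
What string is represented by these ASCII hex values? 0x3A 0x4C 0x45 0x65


Codes (hex): 0x3A 0x4C 0x45 0x65
Per-code ASCII lookup:
  0x3A = 58  (special character) → ':'
  0x4C = 76  (range 65-90: uppercase, 76 - 65 = 11) → 'L'
  0x45 = 69  (range 65-90: uppercase, 69 - 65 = 4) → 'E'
  0x65 = 101  (range 97-122: lowercase, 101 - 97 = 4) → 'e'
= ':LEe'


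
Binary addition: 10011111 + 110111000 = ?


Align and add column by column (LSB to MSB, carry propagating):
  0010011111
+ 0110111000
  ----------
  col 0: 1 + 0 + 0 (carry in) = 1 → bit 1, carry out 0
  col 1: 1 + 0 + 0 (carry in) = 1 → bit 1, carry out 0
  col 2: 1 + 0 + 0 (carry in) = 1 → bit 1, carry out 0
  col 3: 1 + 1 + 0 (carry in) = 2 → bit 0, carry out 1
  col 4: 1 + 1 + 1 (carry in) = 3 → bit 1, carry out 1
  col 5: 0 + 1 + 1 (carry in) = 2 → bit 0, carry out 1
  col 6: 0 + 0 + 1 (carry in) = 1 → bit 1, carry out 0
  col 7: 1 + 1 + 0 (carry in) = 2 → bit 0, carry out 1
  col 8: 0 + 1 + 1 (carry in) = 2 → bit 0, carry out 1
  col 9: 0 + 0 + 1 (carry in) = 1 → bit 1, carry out 0
Reading bits MSB→LSB: 1001010111
Strip leading zeros: 1001010111
= 1001010111


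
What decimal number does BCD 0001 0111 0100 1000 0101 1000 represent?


Each 4-bit group → digit:
  0001 → 1
  0111 → 7
  0100 → 4
  1000 → 8
  0101 → 5
  1000 → 8
= 174858


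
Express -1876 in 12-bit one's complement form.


Original: 011101010100
Invert all bits:
  bit 0: 0 → 1
  bit 1: 1 → 0
  bit 2: 1 → 0
  bit 3: 1 → 0
  bit 4: 0 → 1
  bit 5: 1 → 0
  bit 6: 0 → 1
  bit 7: 1 → 0
  bit 8: 0 → 1
  bit 9: 1 → 0
  bit 10: 0 → 1
  bit 11: 0 → 1
= 100010101011


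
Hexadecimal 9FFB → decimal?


Positional values:
Position 0: B × 16^0 = 11 × 1 = 11
Position 1: F × 16^1 = 15 × 16 = 240
Position 2: F × 16^2 = 15 × 256 = 3840
Position 3: 9 × 16^3 = 9 × 4096 = 36864
Sum = 11 + 240 + 3840 + 36864
= 40955


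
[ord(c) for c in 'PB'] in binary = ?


String: 'PB'  (2 characters)
Per-character ASCII lookup:
  'P': uppercase starts at 65: 'P' = 65 + 15 = 80 → 1010000
  'B': uppercase starts at 65: 'B' = 65 + 1 = 66 → 1000010
= 1010000 1000010


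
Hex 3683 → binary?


Each hex digit → 4 binary bits:
  3 = 0011
  6 = 0110
  8 = 1000
  3 = 0011
Concatenate: 0011 0110 1000 0011
= 0011011010000011


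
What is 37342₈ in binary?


Each octal digit → 3 binary bits:
  3 = 011
  7 = 111
  3 = 011
  4 = 100
  2 = 010
Concatenate: 011 111 011 100 010
= 011111011100010


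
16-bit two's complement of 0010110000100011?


Original: 0010110000100011
Step 1 - Invert all bits: 1101001111011100
Step 2 - Add 1: 1101001111011100 + 1
= 1101001111011101 (represents -11299)


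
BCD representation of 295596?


Each digit → 4-bit binary:
  2 → 0010
  9 → 1001
  5 → 0101
  5 → 0101
  9 → 1001
  6 → 0110
= 0010 1001 0101 0101 1001 0110


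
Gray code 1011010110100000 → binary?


Gray code: 1011010110100000
MSB stays the same: 1
Each subsequent bit = prev_binary XOR current_gray:
  B[1] = 1 XOR 0 = 1
  B[2] = 1 XOR 1 = 0
  B[3] = 0 XOR 1 = 1
  B[4] = 1 XOR 0 = 1
  B[5] = 1 XOR 1 = 0
  B[6] = 0 XOR 0 = 0
  B[7] = 0 XOR 1 = 1
  B[8] = 1 XOR 1 = 0
  B[9] = 0 XOR 0 = 0
  B[10] = 0 XOR 1 = 1
  B[11] = 1 XOR 0 = 1
  B[12] = 1 XOR 0 = 1
  B[13] = 1 XOR 0 = 1
  B[14] = 1 XOR 0 = 1
  B[15] = 1 XOR 0 = 1
= 1101100100111111 (55615 decimal)


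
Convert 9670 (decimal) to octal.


Divide by 8 repeatedly:
9670 ÷ 8 = 1208 remainder 6
1208 ÷ 8 = 151 remainder 0
151 ÷ 8 = 18 remainder 7
18 ÷ 8 = 2 remainder 2
2 ÷ 8 = 0 remainder 2
Reading remainders bottom-up:
= 0o22706


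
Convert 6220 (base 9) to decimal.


Positional values (base 9):
  0 × 9^0 = 0 × 1 = 0
  2 × 9^1 = 2 × 9 = 18
  2 × 9^2 = 2 × 81 = 162
  6 × 9^3 = 6 × 729 = 4374
Sum = 0 + 18 + 162 + 4374
= 4554


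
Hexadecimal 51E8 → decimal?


Positional values:
Position 0: 8 × 16^0 = 8 × 1 = 8
Position 1: E × 16^1 = 14 × 16 = 224
Position 2: 1 × 16^2 = 1 × 256 = 256
Position 3: 5 × 16^3 = 5 × 4096 = 20480
Sum = 8 + 224 + 256 + 20480
= 20968


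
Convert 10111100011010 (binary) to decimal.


Positional values:
Bit 1: 1 × 2^1 = 2
Bit 3: 1 × 2^3 = 8
Bit 4: 1 × 2^4 = 16
Bit 8: 1 × 2^8 = 256
Bit 9: 1 × 2^9 = 512
Bit 10: 1 × 2^10 = 1024
Bit 11: 1 × 2^11 = 2048
Bit 13: 1 × 2^13 = 8192
Sum = 2 + 8 + 16 + 256 + 512 + 1024 + 2048 + 8192
= 12058


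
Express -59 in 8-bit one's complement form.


Original: 00111011
Invert all bits:
  bit 0: 0 → 1
  bit 1: 0 → 1
  bit 2: 1 → 0
  bit 3: 1 → 0
  bit 4: 1 → 0
  bit 5: 0 → 1
  bit 6: 1 → 0
  bit 7: 1 → 0
= 11000100


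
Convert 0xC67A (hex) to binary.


Each hex digit → 4 binary bits:
  C = 1100
  6 = 0110
  7 = 0111
  A = 1010
Concatenate: 1100 0110 0111 1010
= 1100011001111010


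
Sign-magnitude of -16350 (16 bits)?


Sign bit: 1 (negative)
Magnitude: 16350 = 011111111011110
= 1011111111011110


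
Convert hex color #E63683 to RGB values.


Hex: #E63683
R = E6₁₆ = 230
G = 36₁₆ = 54
B = 83₁₆ = 131
= RGB(230, 54, 131)


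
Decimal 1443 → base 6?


Divide by 6 repeatedly:
1443 ÷ 6 = 240 remainder 3
240 ÷ 6 = 40 remainder 0
40 ÷ 6 = 6 remainder 4
6 ÷ 6 = 1 remainder 0
1 ÷ 6 = 0 remainder 1
Reading remainders bottom-up:
= 10403
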